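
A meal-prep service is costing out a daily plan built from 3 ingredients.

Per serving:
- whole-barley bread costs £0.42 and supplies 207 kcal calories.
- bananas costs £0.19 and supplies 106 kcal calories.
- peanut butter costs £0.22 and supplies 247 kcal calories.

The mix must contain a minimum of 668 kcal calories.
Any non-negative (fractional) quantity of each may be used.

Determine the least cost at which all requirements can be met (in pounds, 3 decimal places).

£0.595

This is a linear program. Let x1 = servings of whole-barley bread, x2 = servings of bananas, x3 = servings of peanut butter.
Minimise 0.42x1 + 0.19x2 + 0.22x3 subject to:
  207x1 + 106x2 + 247x3 ≥ 668   (calories)
  x1, x2, x3 ≥ 0.
At the optimum only peanut butter is positive (whole-barley bread, bananas = 0). The calories requirement is met with equality.
Optimal quantities: peanut butter = 2.704 servings.
Objective = 0.22·2.704 = 0.59488.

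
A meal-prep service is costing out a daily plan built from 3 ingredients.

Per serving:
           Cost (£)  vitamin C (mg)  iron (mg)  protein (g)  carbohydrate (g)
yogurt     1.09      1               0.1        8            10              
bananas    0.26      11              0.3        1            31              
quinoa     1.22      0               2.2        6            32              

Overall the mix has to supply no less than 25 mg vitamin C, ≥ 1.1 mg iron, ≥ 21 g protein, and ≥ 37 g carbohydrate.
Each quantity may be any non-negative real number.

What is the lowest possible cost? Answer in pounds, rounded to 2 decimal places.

Set it up as a linear program. Let x1 = servings of yogurt, x2 = servings of bananas, x3 = servings of quinoa.
Minimize 1.09x1 + 0.26x2 + 1.22x3 with:
  1x1 + 11x2 ≥ 25   (vitamin C)
  0.1x1 + 0.3x2 + 2.2x3 ≥ 1.1   (iron)
  8x1 + 1x2 + 6x3 ≥ 21   (protein)
  10x1 + 31x2 + 32x3 ≥ 37   (carbohydrate)
  x1, x2, x3 ≥ 0.
The optimal mix uses every input. There the vitamin C, iron, protein constraints are tight.
That vertex is x1 = 2.281, x2 = 2.065, x3 = 0.1147.
Objective = 1.09·2.281 + 0.26·2.065 + 1.22·0.1147 = 3.1631.

£3.16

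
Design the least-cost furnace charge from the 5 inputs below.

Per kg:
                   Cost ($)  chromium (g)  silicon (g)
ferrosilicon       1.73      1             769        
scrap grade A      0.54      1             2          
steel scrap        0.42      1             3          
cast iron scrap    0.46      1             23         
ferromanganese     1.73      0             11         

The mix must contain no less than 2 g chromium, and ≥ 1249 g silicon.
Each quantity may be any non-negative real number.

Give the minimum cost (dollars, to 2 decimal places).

Set it up as a linear program. Let x1 = kg of ferrosilicon, x2 = kg of scrap grade A, x3 = kg of steel scrap, x4 = kg of cast iron scrap, x5 = kg of ferromanganese.
Minimize 1.73x1 + 0.54x2 + 0.42x3 + 0.46x4 + 1.73x5 subject to:
  1x1 + 1x2 + 1x3 + 1x4 ≥ 2   (chromium)
  769x1 + 2x2 + 3x3 + 23x4 + 11x5 ≥ 1249   (silicon)
  x1, x2, x3, x4, x5 ≥ 0.
At the optimum only ferrosilicon, steel scrap are positive (scrap grade A, cast iron scrap, ferromanganese = 0). There the chromium and silicon constraints are tight.
Optimal quantities: ferrosilicon = 1.623 kg, steel scrap = 0.3773 kg.
Hence cost = 1.73·1.623 + 0.42·0.3773 = $2.9663.

$2.97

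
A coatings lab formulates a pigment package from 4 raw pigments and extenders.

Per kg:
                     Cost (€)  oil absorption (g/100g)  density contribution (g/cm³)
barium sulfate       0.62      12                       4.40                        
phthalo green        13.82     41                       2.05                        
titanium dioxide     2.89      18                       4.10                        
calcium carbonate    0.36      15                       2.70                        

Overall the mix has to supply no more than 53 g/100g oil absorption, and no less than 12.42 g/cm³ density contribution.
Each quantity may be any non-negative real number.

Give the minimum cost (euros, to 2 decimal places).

Treat it as an LP. Let x1 = kg of barium sulfate, x2 = kg of phthalo green, x3 = kg of titanium dioxide, x4 = kg of calcium carbonate.
Minimise 0.62x1 + 13.82x2 + 2.89x3 + 0.36x4 s.t.:
  12x1 + 41x2 + 18x3 + 15x4 ≤ 53   (oil absorption)
  4.4x1 + 2.05x2 + 4.1x3 + 2.7x4 ≥ 12.42   (density contribution)
  x1, x2, x3, x4 ≥ 0.
The cheapest feasible vertex uses only barium sulfate, calcium carbonate; phthalo green, titanium dioxide are not used. Binding constraints: oil absorption and density contribution.
That vertex is x1 = 1.286, x4 = 2.505.
Cost = 0.62·1.286 + 0.36·2.505 = 1.6991.

€1.70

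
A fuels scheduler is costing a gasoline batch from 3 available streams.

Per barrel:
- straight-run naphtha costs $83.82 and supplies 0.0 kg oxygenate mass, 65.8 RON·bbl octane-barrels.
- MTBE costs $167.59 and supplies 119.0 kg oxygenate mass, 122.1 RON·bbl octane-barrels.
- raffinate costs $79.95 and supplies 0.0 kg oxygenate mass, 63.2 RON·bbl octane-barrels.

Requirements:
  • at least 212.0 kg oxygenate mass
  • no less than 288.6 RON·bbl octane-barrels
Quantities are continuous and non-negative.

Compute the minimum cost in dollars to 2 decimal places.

Let x1 = barrels of straight-run naphtha, x2 = barrels of MTBE, x3 = barrels of raffinate.
min 83.82x1 + 167.59x2 + 79.95x3 s.t.:
  119x2 ≥ 212   (oxygenate mass)
  65.8x1 + 122.1x2 + 63.2x3 ≥ 288.6   (octane-barrels)
  x1, x2, x3 ≥ 0.
The cheapest feasible vertex uses only MTBE, raffinate; straight-run naphtha is not used. Binding constraints: oxygenate mass and octane-barrels.
So MTBE = 1.78151 barrels, raffinate = 1.12464 barrels.
Hence cost = 167.59·1.78151 + 79.95·1.12464 = $388.4782.

$388.48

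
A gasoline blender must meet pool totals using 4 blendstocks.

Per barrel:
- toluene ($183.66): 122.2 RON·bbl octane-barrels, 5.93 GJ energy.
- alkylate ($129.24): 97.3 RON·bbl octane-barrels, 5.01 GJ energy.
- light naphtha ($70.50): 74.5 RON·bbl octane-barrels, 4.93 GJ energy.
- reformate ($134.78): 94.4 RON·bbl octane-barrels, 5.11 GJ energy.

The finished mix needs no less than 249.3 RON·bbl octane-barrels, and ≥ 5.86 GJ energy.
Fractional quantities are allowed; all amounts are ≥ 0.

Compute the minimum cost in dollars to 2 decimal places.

This is a linear program. Let x1 = barrels of toluene, x2 = barrels of alkylate, x3 = barrels of light naphtha, x4 = barrels of reformate.
Minimise 183.66x1 + 129.24x2 + 70.5x3 + 134.78x4 s.t.:
  122.2x1 + 97.3x2 + 74.5x3 + 94.4x4 ≥ 249.3   (octane-barrels)
  5.93x1 + 5.01x2 + 4.93x3 + 5.11x4 ≥ 5.86   (energy)
  x1, x2, x3, x4 ≥ 0.
At the optimum only light naphtha is positive (toluene, alkylate, reformate = 0). There the octane-barrels constraint is tight.
Solving gives x3 = 3.3463.
Objective = 70.5·3.3463 = 235.9142.

$235.91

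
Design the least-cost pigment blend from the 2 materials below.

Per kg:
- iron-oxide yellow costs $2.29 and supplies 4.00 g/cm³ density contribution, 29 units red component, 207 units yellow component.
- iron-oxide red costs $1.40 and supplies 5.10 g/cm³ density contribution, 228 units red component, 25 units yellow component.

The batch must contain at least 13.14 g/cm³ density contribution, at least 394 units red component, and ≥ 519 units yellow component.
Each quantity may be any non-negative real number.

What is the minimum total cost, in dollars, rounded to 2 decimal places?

$7.35

Let x1 = kg of iron-oxide yellow, x2 = kg of iron-oxide red.
Minimize 2.29x1 + 1.4x2 with:
  4x1 + 5.1x2 ≥ 13.14   (density contribution)
  29x1 + 228x2 ≥ 394   (red component)
  207x1 + 25x2 ≥ 519   (yellow component)
  x1, x2 ≥ 0.
Both inputs are positive at the optimum. There the red component and yellow component constraints are tight.
So iron-oxide yellow = 2.334 kg, iron-oxide red = 1.431 kg.
Objective = 2.29·2.334 + 1.4·1.431 = 7.3483.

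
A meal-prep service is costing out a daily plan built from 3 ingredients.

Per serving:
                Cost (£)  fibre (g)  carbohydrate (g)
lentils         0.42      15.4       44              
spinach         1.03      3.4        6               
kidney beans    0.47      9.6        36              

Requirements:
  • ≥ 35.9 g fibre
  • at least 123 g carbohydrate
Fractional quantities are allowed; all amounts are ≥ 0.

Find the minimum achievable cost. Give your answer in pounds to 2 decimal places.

Treat it as an LP. Let x1 = servings of lentils, x2 = servings of spinach, x3 = servings of kidney beans.
min 0.42x1 + 1.03x2 + 0.47x3 with:
  15.4x1 + 3.4x2 + 9.6x3 ≥ 35.9   (fibre)
  44x1 + 6x2 + 36x3 ≥ 123   (carbohydrate)
  x1, x2, x3 ≥ 0.
The optimal basis is {lentils}; spinach, kidney beans drop out. There the carbohydrate constraint is tight.
Solving gives x1 = 2.795.
Total cost: 0.42·2.795 = 1.1739.

£1.17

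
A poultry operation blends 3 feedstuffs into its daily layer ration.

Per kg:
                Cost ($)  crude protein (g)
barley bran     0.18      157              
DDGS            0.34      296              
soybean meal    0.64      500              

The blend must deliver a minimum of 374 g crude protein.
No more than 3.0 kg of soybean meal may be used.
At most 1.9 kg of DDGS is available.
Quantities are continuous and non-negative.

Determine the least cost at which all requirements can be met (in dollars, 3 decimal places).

Let x1 = kg of barley bran, x2 = kg of DDGS, x3 = kg of soybean meal.
min 0.18x1 + 0.34x2 + 0.64x3 with:
  157x1 + 296x2 + 500x3 ≥ 374   (crude protein)
  x3 ≤ 3
  x2 ≤ 1.9
  x1, x2, x3 ≥ 0.
The cheapest feasible vertex uses only barley bran; DDGS, soybean meal are not used. The crude protein requirement is met with equality.
So barley bran = 2.382 kg.
Hence cost = 0.18·2.382 = $0.42876.

$0.429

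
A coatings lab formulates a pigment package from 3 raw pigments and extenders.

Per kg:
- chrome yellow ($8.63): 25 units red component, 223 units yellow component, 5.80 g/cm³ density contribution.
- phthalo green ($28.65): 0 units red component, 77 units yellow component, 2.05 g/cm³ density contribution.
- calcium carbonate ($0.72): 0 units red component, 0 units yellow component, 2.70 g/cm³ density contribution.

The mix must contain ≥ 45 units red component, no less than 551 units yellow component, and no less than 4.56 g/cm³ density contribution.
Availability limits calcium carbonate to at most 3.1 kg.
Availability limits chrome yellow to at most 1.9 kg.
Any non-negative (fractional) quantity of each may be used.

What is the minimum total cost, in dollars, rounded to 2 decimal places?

$63.76

Let x1 = kg of chrome yellow, x2 = kg of phthalo green, x3 = kg of calcium carbonate.
Minimize 8.63x1 + 28.65x2 + 0.72x3 with:
  25x1 ≥ 45   (red component)
  223x1 + 77x2 ≥ 551   (yellow component)
  5.8x1 + 2.05x2 + 2.7x3 ≥ 4.56   (density contribution)
  x3 ≤ 3.1
  x1 ≤ 1.9
  x1, x2, x3 ≥ 0.
The cheapest feasible vertex uses only chrome yellow, phthalo green; calcium carbonate is not used. The yellow component and the chrome yellow cap requirements are met with equality.
Solving gives x1 = 1.9, x2 = 1.653.
Hence cost = 8.63·1.9 + 28.65·1.653 = $63.7555.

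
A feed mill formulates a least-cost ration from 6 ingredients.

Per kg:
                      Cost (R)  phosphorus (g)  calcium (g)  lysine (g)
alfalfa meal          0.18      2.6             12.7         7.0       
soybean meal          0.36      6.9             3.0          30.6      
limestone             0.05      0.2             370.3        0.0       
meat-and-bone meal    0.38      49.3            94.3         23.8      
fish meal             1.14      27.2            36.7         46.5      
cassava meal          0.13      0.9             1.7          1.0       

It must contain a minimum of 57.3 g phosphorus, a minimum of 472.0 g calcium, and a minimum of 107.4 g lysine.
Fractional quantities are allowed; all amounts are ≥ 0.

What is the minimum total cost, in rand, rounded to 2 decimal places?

Treat it as an LP. Let x1 = kg of alfalfa meal, x2 = kg of soybean meal, x3 = kg of limestone, x4 = kg of meat-and-bone meal, x5 = kg of fish meal, x6 = kg of cassava meal.
min 0.18x1 + 0.36x2 + 0.05x3 + 0.38x4 + 1.14x5 + 0.13x6 with:
  2.6x1 + 6.9x2 + 0.2x3 + 49.3x4 + 27.2x5 + 0.9x6 ≥ 57.3   (phosphorus)
  12.7x1 + 3x2 + 370.3x3 + 94.3x4 + 36.7x5 + 1.7x6 ≥ 472   (calcium)
  7x1 + 30.6x2 + 23.8x4 + 46.5x5 + 1x6 ≥ 107.4   (lysine)
  x1, x2, x3, x4, x5, x6 ≥ 0.
At the optimum only soybean meal, limestone, meat-and-bone meal are positive (alfalfa meal, fish meal, cassava meal = 0). There the phosphorus, calcium, lysine constraints are tight.
Solving gives x2 = 2.928, x3 = 1.06, x4 = 0.7482.
Hence cost = 0.36·2.928 + 0.05·1.06 + 0.38·0.7482 = R1.3914.

R1.39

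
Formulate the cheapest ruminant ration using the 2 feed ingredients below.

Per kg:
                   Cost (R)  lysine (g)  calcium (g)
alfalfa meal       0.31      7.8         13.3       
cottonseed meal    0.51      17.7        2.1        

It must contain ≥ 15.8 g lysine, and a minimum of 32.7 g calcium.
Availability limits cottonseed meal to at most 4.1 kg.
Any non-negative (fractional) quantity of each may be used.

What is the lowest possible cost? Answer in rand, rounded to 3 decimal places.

Set it up as a linear program. Let x1 = kg of alfalfa meal, x2 = kg of cottonseed meal.
min 0.31x1 + 0.51x2 with:
  7.8x1 + 17.7x2 ≥ 15.8   (lysine)
  13.3x1 + 2.1x2 ≥ 32.7   (calcium)
  x2 ≤ 4.1
  x1, x2 ≥ 0.
The cheapest feasible vertex uses only alfalfa meal; cottonseed meal is not used. The calcium requirement is met with equality.
That vertex is x1 = 2.459.
Cost = 0.31·2.459 = 0.76229.

R0.762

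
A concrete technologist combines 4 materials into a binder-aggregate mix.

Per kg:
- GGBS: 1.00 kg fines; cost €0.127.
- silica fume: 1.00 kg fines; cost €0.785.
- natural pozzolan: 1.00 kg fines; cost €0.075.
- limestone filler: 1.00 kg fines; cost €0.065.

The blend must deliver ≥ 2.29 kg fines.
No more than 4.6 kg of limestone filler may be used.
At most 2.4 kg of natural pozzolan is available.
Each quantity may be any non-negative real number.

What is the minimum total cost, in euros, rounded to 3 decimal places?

Let x1 = kg of GGBS, x2 = kg of silica fume, x3 = kg of natural pozzolan, x4 = kg of limestone filler.
Minimize 0.127x1 + 0.785x2 + 0.075x3 + 0.065x4 subject to:
  1x1 + 1x2 + 1x3 + 1x4 ≥ 2.29   (fines)
  x4 ≤ 4.6
  x3 ≤ 2.4
  x1, x2, x3, x4 ≥ 0.
The optimal basis is {limestone filler}; GGBS, silica fume, natural pozzolan drop out. Binding constraint: fines.
Optimal quantities: limestone filler = 2.29 kg.
Hence cost = 0.065·2.29 = €0.14885.

€0.149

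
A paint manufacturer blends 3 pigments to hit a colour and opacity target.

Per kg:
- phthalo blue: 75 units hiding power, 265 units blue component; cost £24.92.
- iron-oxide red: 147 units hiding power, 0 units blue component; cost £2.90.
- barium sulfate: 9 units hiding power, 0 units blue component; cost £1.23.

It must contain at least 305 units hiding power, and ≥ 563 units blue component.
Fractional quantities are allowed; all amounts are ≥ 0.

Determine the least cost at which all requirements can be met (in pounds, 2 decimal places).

Treat it as an LP. Let x1 = kg of phthalo blue, x2 = kg of iron-oxide red, x3 = kg of barium sulfate.
min 24.92x1 + 2.9x2 + 1.23x3 with:
  75x1 + 147x2 + 9x3 ≥ 305   (hiding power)
  265x1 ≥ 563   (blue component)
  x1, x2, x3 ≥ 0.
The cheapest feasible vertex uses only phthalo blue, iron-oxide red; barium sulfate is not used. Binding constraints: hiding power and blue component.
Optimal quantities: phthalo blue = 2.1245 kg, iron-oxide red = 0.99089 kg.
Hence cost = 24.92·2.1245 + 2.9·0.99089 = £55.8161.

£55.82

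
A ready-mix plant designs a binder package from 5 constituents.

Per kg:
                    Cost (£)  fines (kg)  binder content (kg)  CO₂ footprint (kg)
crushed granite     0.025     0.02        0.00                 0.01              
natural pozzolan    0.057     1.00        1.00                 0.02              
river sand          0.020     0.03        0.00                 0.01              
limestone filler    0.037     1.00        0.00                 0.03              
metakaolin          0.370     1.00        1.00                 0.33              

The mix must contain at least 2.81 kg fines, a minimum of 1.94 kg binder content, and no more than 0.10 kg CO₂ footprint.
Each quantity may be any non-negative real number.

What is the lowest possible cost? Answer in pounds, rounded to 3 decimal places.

£0.143

Treat it as an LP. Let x1 = kg of crushed granite, x2 = kg of natural pozzolan, x3 = kg of river sand, x4 = kg of limestone filler, x5 = kg of metakaolin.
min 0.025x1 + 0.057x2 + 0.02x3 + 0.037x4 + 0.37x5 subject to:
  0.02x1 + 1x2 + 0.03x3 + 1x4 + 1x5 ≥ 2.81   (fines)
  1x2 + 1x5 ≥ 1.94   (binder content)
  0.01x1 + 0.02x2 + 0.01x3 + 0.03x4 + 0.33x5 ≤ 0.1   (CO₂ footprint)
  x1, x2, x3, x4, x5 ≥ 0.
The minimum-cost mix takes nothing from crushed granite, river sand, metakaolin — only natural pozzolan, limestone filler. Binding constraints: fines and binder content.
That vertex is x2 = 1.94, x4 = 0.87.
Cost = 0.057·1.94 + 0.037·0.87 = 0.14277.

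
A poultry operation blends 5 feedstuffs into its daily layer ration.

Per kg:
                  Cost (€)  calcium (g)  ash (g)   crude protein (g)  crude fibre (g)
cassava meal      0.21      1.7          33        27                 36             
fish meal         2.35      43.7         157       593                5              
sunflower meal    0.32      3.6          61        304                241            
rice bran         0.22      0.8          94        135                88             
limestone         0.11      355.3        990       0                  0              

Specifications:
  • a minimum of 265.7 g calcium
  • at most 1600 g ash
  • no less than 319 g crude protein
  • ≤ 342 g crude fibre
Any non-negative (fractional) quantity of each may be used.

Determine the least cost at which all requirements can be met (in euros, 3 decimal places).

€0.417

Let x1 = kg of cassava meal, x2 = kg of fish meal, x3 = kg of sunflower meal, x4 = kg of rice bran, x5 = kg of limestone.
min 0.21x1 + 2.35x2 + 0.32x3 + 0.22x4 + 0.11x5 subject to:
  1.7x1 + 43.7x2 + 3.6x3 + 0.8x4 + 355.3x5 ≥ 265.7   (calcium)
  33x1 + 157x2 + 61x3 + 94x4 + 990x5 ≤ 1600   (ash)
  27x1 + 593x2 + 304x3 + 135x4 ≥ 319   (crude protein)
  36x1 + 5x2 + 241x3 + 88x4 ≤ 342   (crude fibre)
  x1, x2, x3, x4, x5 ≥ 0.
The minimum-cost mix takes nothing from cassava meal, fish meal, rice bran — only sunflower meal, limestone. The calcium and crude protein requirements are met with equality.
Optimal quantities: sunflower meal = 1.049 kg, limestone = 0.7372 kg.
Hence cost = 0.32·1.049 + 0.11·0.7372 = €0.41677.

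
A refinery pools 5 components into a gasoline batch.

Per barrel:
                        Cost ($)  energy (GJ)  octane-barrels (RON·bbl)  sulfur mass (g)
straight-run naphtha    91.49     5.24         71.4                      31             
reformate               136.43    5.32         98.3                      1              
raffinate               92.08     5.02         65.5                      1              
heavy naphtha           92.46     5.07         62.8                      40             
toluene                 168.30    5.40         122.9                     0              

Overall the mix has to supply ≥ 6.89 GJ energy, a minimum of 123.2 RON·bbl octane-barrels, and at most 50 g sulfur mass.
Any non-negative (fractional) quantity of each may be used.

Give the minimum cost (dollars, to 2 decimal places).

$158.57

Set it up as a linear program. Let x1 = barrels of straight-run naphtha, x2 = barrels of reformate, x3 = barrels of raffinate, x4 = barrels of heavy naphtha, x5 = barrels of toluene.
Minimise 91.49x1 + 136.43x2 + 92.08x3 + 92.46x4 + 168.3x5 subject to:
  5.24x1 + 5.32x2 + 5.02x3 + 5.07x4 + 5.4x5 ≥ 6.89   (energy)
  71.4x1 + 98.3x2 + 65.5x3 + 62.8x4 + 122.9x5 ≥ 123.2   (octane-barrels)
  31x1 + 1x2 + 1x3 + 40x4 ≤ 50   (sulfur mass)
  x1, x2, x3, x4, x5 ≥ 0.
At the optimum only straight-run naphtha, toluene are positive (reformate, raffinate, heavy naphtha = 0). The octane-barrels and sulfur mass requirements are met with equality.
That vertex is x1 = 1.6129, x5 = 0.065409.
Objective = 91.49·1.6129 + 168.3·0.065409 = 158.5726.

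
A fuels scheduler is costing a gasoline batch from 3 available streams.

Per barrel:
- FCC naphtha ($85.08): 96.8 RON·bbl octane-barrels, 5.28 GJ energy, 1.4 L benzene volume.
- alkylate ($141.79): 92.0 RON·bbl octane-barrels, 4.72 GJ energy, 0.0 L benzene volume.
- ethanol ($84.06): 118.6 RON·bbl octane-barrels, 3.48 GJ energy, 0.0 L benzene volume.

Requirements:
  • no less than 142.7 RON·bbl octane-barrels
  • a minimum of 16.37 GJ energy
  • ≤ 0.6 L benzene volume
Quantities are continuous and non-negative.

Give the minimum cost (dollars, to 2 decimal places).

Treat it as an LP. Let x1 = barrels of FCC naphtha, x2 = barrels of alkylate, x3 = barrels of ethanol.
Minimise 85.08x1 + 141.79x2 + 84.06x3 with:
  96.8x1 + 92x2 + 118.6x3 ≥ 142.7   (octane-barrels)
  5.28x1 + 4.72x2 + 3.48x3 ≥ 16.37   (energy)
  1.4x1 ≤ 0.6   (benzene volume)
  x1, x2, x3 ≥ 0.
At the optimum only FCC naphtha, ethanol are positive (alkylate = 0). There the energy and benzene volume constraints are tight.
So FCC naphtha = 0.428571 barrels, ethanol = 4.05378 barrels.
Cost = 85.08·0.428571 + 84.06·4.05378 = 377.2236.

$377.22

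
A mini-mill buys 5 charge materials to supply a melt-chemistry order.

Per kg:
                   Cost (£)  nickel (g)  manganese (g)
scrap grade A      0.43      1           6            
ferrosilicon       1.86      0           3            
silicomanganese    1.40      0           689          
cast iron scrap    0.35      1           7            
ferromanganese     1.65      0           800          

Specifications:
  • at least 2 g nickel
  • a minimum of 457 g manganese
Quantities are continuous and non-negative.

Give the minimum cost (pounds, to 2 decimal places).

Treat it as an LP. Let x1 = kg of scrap grade A, x2 = kg of ferrosilicon, x3 = kg of silicomanganese, x4 = kg of cast iron scrap, x5 = kg of ferromanganese.
Minimise 0.43x1 + 1.86x2 + 1.4x3 + 0.35x4 + 1.65x5 s.t.:
  1x1 + 1x4 ≥ 2   (nickel)
  6x1 + 3x2 + 689x3 + 7x4 + 800x5 ≥ 457   (manganese)
  x1, x2, x3, x4, x5 ≥ 0.
The optimal basis is {silicomanganese, cast iron scrap}; scrap grade A, ferrosilicon, ferromanganese drop out. The nickel and manganese requirements are met with equality.
That vertex is x3 = 0.643, x4 = 2.
Total cost: 1.4·0.643 + 0.35·2 = 1.6002.

£1.60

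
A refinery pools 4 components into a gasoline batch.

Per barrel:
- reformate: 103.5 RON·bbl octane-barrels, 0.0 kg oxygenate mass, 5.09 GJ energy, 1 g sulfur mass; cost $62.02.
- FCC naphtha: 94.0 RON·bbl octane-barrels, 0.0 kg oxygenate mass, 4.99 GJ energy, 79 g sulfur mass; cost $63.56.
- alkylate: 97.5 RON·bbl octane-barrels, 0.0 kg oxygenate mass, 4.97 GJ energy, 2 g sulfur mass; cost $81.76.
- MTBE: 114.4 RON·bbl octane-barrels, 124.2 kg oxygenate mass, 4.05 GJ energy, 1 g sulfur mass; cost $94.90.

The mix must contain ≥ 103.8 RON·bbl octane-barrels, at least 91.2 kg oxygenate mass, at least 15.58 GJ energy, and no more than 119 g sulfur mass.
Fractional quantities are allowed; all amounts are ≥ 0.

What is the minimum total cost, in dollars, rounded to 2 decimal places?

$223.29

This is a linear program. Let x1 = barrels of reformate, x2 = barrels of FCC naphtha, x3 = barrels of alkylate, x4 = barrels of MTBE.
Minimise 62.02x1 + 63.56x2 + 81.76x3 + 94.9x4 s.t.:
  103.5x1 + 94x2 + 97.5x3 + 114.4x4 ≥ 103.8   (octane-barrels)
  124.2x4 ≥ 91.2   (oxygenate mass)
  5.09x1 + 4.99x2 + 4.97x3 + 4.05x4 ≥ 15.58   (energy)
  1x1 + 79x2 + 2x3 + 1x4 ≤ 119   (sulfur mass)
  x1, x2, x3, x4 ≥ 0.
At the optimum only reformate, MTBE are positive (FCC naphtha, alkylate = 0). There the oxygenate mass and energy constraints are tight.
So reformate = 2.47664 barrels, MTBE = 0.7343 barrels.
Hence cost = 62.02·2.47664 + 94.9·0.7343 = $223.2863.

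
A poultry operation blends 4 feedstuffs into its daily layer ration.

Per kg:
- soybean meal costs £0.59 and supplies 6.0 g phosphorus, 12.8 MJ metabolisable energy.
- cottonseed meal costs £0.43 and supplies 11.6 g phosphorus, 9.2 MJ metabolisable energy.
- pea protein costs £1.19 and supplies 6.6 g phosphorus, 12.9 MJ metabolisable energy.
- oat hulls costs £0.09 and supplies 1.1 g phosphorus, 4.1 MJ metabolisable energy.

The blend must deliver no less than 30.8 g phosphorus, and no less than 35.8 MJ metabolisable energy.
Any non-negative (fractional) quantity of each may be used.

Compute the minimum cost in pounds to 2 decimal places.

£1.32

Let x1 = kg of soybean meal, x2 = kg of cottonseed meal, x3 = kg of pea protein, x4 = kg of oat hulls.
min 0.59x1 + 0.43x2 + 1.19x3 + 0.09x4 with:
  6x1 + 11.6x2 + 6.6x3 + 1.1x4 ≥ 30.8   (phosphorus)
  12.8x1 + 9.2x2 + 12.9x3 + 4.1x4 ≥ 35.8   (metabolisable energy)
  x1, x2, x3, x4 ≥ 0.
The minimum-cost mix takes nothing from soybean meal, pea protein — only cottonseed meal, oat hulls. The phosphorus and metabolisable energy requirements are met with equality.
Solving gives x2 = 2.321, x4 = 3.524.
Objective = 0.43·2.321 + 0.09·3.524 = 1.3152.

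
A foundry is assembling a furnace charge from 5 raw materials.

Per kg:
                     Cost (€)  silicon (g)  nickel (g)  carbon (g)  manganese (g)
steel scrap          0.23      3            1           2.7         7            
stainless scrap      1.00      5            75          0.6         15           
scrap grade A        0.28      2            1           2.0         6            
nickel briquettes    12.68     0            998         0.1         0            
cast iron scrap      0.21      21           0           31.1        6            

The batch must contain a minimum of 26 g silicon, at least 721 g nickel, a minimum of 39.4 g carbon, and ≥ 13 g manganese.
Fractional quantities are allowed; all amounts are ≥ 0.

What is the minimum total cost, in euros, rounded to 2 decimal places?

Treat it as an LP. Let x1 = kg of steel scrap, x2 = kg of stainless scrap, x3 = kg of scrap grade A, x4 = kg of nickel briquettes, x5 = kg of cast iron scrap.
Minimise 0.23x1 + 1x2 + 0.28x3 + 12.68x4 + 0.21x5 subject to:
  3x1 + 5x2 + 2x3 + 21x5 ≥ 26   (silicon)
  1x1 + 75x2 + 1x3 + 998x4 ≥ 721   (nickel)
  2.7x1 + 0.6x2 + 2x3 + 0.1x4 + 31.1x5 ≥ 39.4   (carbon)
  7x1 + 15x2 + 6x3 + 6x5 ≥ 13   (manganese)
  x1, x2, x3, x4, x5 ≥ 0.
The optimal basis is {stainless scrap, nickel briquettes, cast iron scrap}; steel scrap, scrap grade A drop out. Binding constraints: nickel, carbon, manganese.
So stainless scrap = 0.3636 kg, nickel briquettes = 0.6951 kg, cast iron scrap = 1.258 kg.
Objective = 1·0.3636 + 12.68·0.6951 + 0.21·1.258 = 9.4416.

€9.44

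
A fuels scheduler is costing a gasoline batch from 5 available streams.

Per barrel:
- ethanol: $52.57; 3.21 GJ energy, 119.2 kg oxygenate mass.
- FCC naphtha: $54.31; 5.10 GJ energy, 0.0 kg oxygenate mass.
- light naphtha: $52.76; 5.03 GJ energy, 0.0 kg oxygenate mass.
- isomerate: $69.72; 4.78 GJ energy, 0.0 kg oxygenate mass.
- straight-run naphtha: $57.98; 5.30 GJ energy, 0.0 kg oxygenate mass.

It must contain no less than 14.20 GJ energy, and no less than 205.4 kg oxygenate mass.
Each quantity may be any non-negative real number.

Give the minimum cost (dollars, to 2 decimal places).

Let x1 = barrels of ethanol, x2 = barrels of FCC naphtha, x3 = barrels of light naphtha, x4 = barrels of isomerate, x5 = barrels of straight-run naphtha.
Minimise 52.57x1 + 54.31x2 + 52.76x3 + 69.72x4 + 57.98x5 s.t.:
  3.21x1 + 5.1x2 + 5.03x3 + 4.78x4 + 5.3x5 ≥ 14.2   (energy)
  119.2x1 ≥ 205.4   (oxygenate mass)
  x1, x2, x3, x4, x5 ≥ 0.
At the optimum only ethanol, light naphtha are positive (FCC naphtha, isomerate, straight-run naphtha = 0). Binding constraints: energy and oxygenate mass.
That vertex is x1 = 1.72315, x3 = 1.72339.
Objective = 52.57·1.72315 + 52.76·1.72339 = 181.5121.

$181.51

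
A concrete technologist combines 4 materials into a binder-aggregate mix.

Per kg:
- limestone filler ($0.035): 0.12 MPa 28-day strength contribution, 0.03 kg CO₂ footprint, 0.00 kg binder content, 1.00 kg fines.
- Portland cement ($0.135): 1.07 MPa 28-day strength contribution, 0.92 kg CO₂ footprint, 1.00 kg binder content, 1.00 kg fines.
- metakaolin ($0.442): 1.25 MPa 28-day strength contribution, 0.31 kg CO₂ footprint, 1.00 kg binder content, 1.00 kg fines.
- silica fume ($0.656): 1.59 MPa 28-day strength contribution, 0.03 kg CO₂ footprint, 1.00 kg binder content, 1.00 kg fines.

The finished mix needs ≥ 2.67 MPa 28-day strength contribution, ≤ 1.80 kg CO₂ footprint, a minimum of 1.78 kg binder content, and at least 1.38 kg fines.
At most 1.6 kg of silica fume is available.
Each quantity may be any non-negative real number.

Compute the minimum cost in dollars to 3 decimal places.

$0.474

This is a linear program. Let x1 = kg of limestone filler, x2 = kg of Portland cement, x3 = kg of metakaolin, x4 = kg of silica fume.
Minimise 0.035x1 + 0.135x2 + 0.442x3 + 0.656x4 with:
  0.12x1 + 1.07x2 + 1.25x3 + 1.59x4 ≥ 2.67   (28-day strength contribution)
  0.03x1 + 0.92x2 + 0.31x3 + 0.03x4 ≤ 1.8   (CO₂ footprint)
  1x2 + 1x3 + 1x4 ≥ 1.78   (binder content)
  1x1 + 1x2 + 1x3 + 1x4 ≥ 1.38   (fines)
  x4 ≤ 1.6
  x1, x2, x3, x4 ≥ 0.
The minimum-cost mix takes nothing from metakaolin — only limestone filler, Portland cement, silica fume. The 28-day strength contribution, CO₂ footprint, binder content requirements are met with equality.
So limestone filler = 6.255 kg, Portland cement = 1.752 kg, silica fume = 0.02838 kg.
Objective = 0.035·6.255 + 0.135·1.752 + 0.656·0.02838 = 0.47406.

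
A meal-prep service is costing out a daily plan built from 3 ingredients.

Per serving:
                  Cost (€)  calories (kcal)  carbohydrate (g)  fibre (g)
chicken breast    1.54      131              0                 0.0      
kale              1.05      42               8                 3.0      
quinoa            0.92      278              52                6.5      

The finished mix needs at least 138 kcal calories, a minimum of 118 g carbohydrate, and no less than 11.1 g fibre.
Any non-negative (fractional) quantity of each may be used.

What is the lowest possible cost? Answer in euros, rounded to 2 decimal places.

€2.09

Set it up as a linear program. Let x1 = servings of chicken breast, x2 = servings of kale, x3 = servings of quinoa.
min 1.54x1 + 1.05x2 + 0.92x3 subject to:
  131x1 + 42x2 + 278x3 ≥ 138   (calories)
  8x2 + 52x3 ≥ 118   (carbohydrate)
  3x2 + 6.5x3 ≥ 11.1   (fibre)
  x1, x2, x3 ≥ 0.
The cheapest feasible vertex uses only quinoa; chicken breast, kale are not used. There the carbohydrate constraint is tight.
Optimal quantities: quinoa = 2.269 servings.
Objective = 0.92·2.269 = 2.0875.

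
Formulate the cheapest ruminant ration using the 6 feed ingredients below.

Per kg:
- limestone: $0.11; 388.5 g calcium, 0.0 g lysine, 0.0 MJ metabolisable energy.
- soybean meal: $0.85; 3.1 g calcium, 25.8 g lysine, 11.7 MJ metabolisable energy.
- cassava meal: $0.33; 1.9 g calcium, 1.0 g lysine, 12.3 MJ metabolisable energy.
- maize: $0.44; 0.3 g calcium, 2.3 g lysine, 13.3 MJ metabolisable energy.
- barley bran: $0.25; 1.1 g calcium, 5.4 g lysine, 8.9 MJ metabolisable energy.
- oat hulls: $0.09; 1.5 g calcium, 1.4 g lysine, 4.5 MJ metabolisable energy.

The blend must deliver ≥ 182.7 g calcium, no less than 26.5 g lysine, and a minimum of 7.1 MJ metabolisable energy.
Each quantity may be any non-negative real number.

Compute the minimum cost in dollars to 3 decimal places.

This is a linear program. Let x1 = kg of limestone, x2 = kg of soybean meal, x3 = kg of cassava meal, x4 = kg of maize, x5 = kg of barley bran, x6 = kg of oat hulls.
Minimize 0.11x1 + 0.85x2 + 0.33x3 + 0.44x4 + 0.25x5 + 0.09x6 subject to:
  388.5x1 + 3.1x2 + 1.9x3 + 0.3x4 + 1.1x5 + 1.5x6 ≥ 182.7   (calcium)
  25.8x2 + 1x3 + 2.3x4 + 5.4x5 + 1.4x6 ≥ 26.5   (lysine)
  11.7x2 + 12.3x3 + 13.3x4 + 8.9x5 + 4.5x6 ≥ 7.1   (metabolisable energy)
  x1, x2, x3, x4, x5, x6 ≥ 0.
The cheapest feasible vertex uses only limestone, soybean meal; cassava meal, maize, barley bran, oat hulls are not used. Binding constraints: calcium and lysine.
So limestone = 0.4621 kg, soybean meal = 1.027 kg.
Hence cost = 0.11·0.4621 + 0.85·1.027 = $0.92378.

$0.924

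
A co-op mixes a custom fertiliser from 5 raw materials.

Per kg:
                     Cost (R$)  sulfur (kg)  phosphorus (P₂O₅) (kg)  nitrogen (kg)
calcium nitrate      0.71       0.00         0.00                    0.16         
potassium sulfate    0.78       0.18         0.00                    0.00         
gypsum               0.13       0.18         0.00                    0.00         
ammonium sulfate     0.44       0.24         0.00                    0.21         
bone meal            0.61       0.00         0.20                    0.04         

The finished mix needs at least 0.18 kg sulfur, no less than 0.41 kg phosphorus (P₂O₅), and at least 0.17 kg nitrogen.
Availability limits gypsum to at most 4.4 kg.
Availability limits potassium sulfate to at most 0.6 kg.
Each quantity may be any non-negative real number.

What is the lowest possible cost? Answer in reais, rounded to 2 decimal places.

This is a linear program. Let x1 = kg of calcium nitrate, x2 = kg of potassium sulfate, x3 = kg of gypsum, x4 = kg of ammonium sulfate, x5 = kg of bone meal.
Minimise 0.71x1 + 0.78x2 + 0.13x3 + 0.44x4 + 0.61x5 subject to:
  0.18x2 + 0.18x3 + 0.24x4 ≥ 0.18   (sulfur)
  0.2x5 ≥ 0.41   (phosphorus (P₂O₅))
  0.16x1 + 0.21x4 + 0.04x5 ≥ 0.17   (nitrogen)
  x3 ≤ 4.4
  x2 ≤ 0.6
  x1, x2, x3, x4, x5 ≥ 0.
The optimal basis is {gypsum, ammonium sulfate, bone meal}; calcium nitrate, potassium sulfate drop out. There the sulfur, phosphorus (P₂O₅), nitrogen constraints are tight.
So gypsum = 0.4413 kg, ammonium sulfate = 0.419 kg, bone meal = 2.05 kg.
Objective = 0.13·0.4413 + 0.44·0.419 + 0.61·2.05 = 1.4922.

R$1.49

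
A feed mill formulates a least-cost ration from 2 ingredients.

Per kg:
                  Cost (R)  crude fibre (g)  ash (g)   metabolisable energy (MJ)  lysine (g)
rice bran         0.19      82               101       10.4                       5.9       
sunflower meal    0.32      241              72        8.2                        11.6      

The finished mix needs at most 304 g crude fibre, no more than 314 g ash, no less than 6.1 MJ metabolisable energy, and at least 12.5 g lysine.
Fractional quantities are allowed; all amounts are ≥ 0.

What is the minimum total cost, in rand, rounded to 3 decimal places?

Set it up as a linear program. Let x1 = kg of rice bran, x2 = kg of sunflower meal.
Minimize 0.19x1 + 0.32x2 s.t.:
  82x1 + 241x2 ≤ 304   (crude fibre)
  101x1 + 72x2 ≤ 314   (ash)
  10.4x1 + 8.2x2 ≥ 6.1   (metabolisable energy)
  5.9x1 + 11.6x2 ≥ 12.5   (lysine)
  x1, x2 ≥ 0.
The optimal basis is {sunflower meal}; rice bran drops out. There the lysine constraint is tight.
Optimal quantities: sunflower meal = 1.078 kg.
Objective = 0.32·1.078 = 0.34496.

R0.345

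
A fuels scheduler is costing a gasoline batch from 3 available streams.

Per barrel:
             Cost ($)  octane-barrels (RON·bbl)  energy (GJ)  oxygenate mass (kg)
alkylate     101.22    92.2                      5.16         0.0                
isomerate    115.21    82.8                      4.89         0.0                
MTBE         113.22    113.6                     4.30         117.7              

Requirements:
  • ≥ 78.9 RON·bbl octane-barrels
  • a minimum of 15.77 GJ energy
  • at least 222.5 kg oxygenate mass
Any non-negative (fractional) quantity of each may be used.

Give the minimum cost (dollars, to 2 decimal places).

$363.92

Treat it as an LP. Let x1 = barrels of alkylate, x2 = barrels of isomerate, x3 = barrels of MTBE.
Minimise 101.22x1 + 115.21x2 + 113.22x3 subject to:
  92.2x1 + 82.8x2 + 113.6x3 ≥ 78.9   (octane-barrels)
  5.16x1 + 4.89x2 + 4.3x3 ≥ 15.77   (energy)
  117.7x3 ≥ 222.5   (oxygenate mass)
  x1, x2, x3 ≥ 0.
The minimum-cost mix takes nothing from isomerate — only alkylate, MTBE. There the energy and oxygenate mass constraints are tight.
That vertex is x1 = 1.48087, x3 = 1.8904.
Hence cost = 101.22·1.48087 + 113.22·1.8904 = $363.9247.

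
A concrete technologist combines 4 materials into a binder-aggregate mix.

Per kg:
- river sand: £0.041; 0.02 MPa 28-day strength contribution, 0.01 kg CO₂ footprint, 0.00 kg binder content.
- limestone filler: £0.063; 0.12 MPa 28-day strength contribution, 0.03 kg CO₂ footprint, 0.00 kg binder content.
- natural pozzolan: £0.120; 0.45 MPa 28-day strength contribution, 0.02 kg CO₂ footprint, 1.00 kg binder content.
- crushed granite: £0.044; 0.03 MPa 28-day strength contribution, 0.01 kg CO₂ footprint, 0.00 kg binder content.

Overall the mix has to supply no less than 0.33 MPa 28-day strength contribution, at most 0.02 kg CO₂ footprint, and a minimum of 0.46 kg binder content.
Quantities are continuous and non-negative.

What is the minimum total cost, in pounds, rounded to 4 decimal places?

Let x1 = kg of river sand, x2 = kg of limestone filler, x3 = kg of natural pozzolan, x4 = kg of crushed granite.
min 0.041x1 + 0.063x2 + 0.12x3 + 0.044x4 with:
  0.02x1 + 0.12x2 + 0.45x3 + 0.03x4 ≥ 0.33   (28-day strength contribution)
  0.01x1 + 0.03x2 + 0.02x3 + 0.01x4 ≤ 0.02   (CO₂ footprint)
  1x3 ≥ 0.46   (binder content)
  x1, x2, x3, x4 ≥ 0.
At the optimum only natural pozzolan is positive (river sand, limestone filler, crushed granite = 0). There the 28-day strength contribution constraint is tight.
So natural pozzolan = 0.7333 kg.
Cost = 0.12·0.7333 = 0.087996.

£0.0880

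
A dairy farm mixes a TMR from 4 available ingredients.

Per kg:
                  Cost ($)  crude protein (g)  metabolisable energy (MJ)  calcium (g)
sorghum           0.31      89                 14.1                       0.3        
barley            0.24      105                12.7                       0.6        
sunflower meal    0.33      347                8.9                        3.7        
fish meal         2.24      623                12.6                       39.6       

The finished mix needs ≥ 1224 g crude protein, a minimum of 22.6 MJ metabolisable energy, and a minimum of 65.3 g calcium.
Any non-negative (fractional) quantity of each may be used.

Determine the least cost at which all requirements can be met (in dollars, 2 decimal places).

$3.78

Treat it as an LP. Let x1 = kg of sorghum, x2 = kg of barley, x3 = kg of sunflower meal, x4 = kg of fish meal.
min 0.31x1 + 0.24x2 + 0.33x3 + 2.24x4 s.t.:
  89x1 + 105x2 + 347x3 + 623x4 ≥ 1224   (crude protein)
  14.1x1 + 12.7x2 + 8.9x3 + 12.6x4 ≥ 22.6   (metabolisable energy)
  0.3x1 + 0.6x2 + 3.7x3 + 39.6x4 ≥ 65.3   (calcium)
  x1, x2, x3, x4 ≥ 0.
The minimum-cost mix takes nothing from sorghum, barley — only sunflower meal, fish meal. Binding constraints: crude protein and calcium.
Solving gives x3 = 0.681, x4 = 1.585.
Cost = 0.33·0.681 + 2.24·1.585 = 3.7751.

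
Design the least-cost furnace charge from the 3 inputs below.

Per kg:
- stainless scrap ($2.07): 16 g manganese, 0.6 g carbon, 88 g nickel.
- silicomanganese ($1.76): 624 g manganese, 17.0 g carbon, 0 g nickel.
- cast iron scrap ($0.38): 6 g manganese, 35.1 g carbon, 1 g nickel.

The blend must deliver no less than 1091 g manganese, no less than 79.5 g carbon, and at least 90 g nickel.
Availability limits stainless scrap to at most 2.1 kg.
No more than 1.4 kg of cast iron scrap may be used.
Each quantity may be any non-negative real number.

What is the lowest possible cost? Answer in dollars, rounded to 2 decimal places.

Let x1 = kg of stainless scrap, x2 = kg of silicomanganese, x3 = kg of cast iron scrap.
Minimise 2.07x1 + 1.76x2 + 0.38x3 with:
  16x1 + 624x2 + 6x3 ≥ 1091   (manganese)
  0.6x1 + 17x2 + 35.1x3 ≥ 79.5   (carbon)
  88x1 + 1x3 ≥ 90   (nickel)
  x1 ≤ 2.1
  x3 ≤ 1.4
  x1, x2, x3 ≥ 0.
All 3 inputs are positive at the optimum. The carbon, nickel, the cast iron scrap cap requirements are met with equality.
That vertex is x1 = 1.007, x2 = 1.75, x3 = 1.4.
Total cost: 2.07·1.007 + 1.76·1.75 + 0.38·1.4 = 5.6965.

$5.70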